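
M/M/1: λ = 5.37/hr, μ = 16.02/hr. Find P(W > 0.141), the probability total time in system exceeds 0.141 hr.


W ~ Exponential(μ−λ) for M/M/1.
μ − λ = 16.02 − 5.37 = 10.6500
P(W > t) = e^{−(μ−λ)t} = e^{−1.5016} = 0.222762

Final: 0.222762


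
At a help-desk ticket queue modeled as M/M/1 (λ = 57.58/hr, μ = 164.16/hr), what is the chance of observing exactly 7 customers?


ρ = 57.58/164.16 = 0.3508
P_n = (1−ρ)·ρ^n = (1 − 0.3508)·0.3508^7 = 0.6492·0.0006532 = 0.0004241

Final: 0.0004241


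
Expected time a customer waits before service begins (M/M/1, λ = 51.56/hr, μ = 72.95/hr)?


ρ = 51.56/72.95 = 0.7068
Wq = ρ/(μ−λ) = 0.7068/(72.95 − 51.56) = 0.7068/21.39 = 0.03304 hr

Final: 0.03304 hr


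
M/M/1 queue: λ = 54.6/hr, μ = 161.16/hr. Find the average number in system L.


ρ = λ/μ = 54.6/161.16 = 0.3388
L = ρ/(1−ρ) = 0.3388/(1 − 0.3388) = 0.3388/0.6612 = 0.5124

Final: 0.5124


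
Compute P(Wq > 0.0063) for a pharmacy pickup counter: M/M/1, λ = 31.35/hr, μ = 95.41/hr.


ρ = 31.35/95.41 = 0.3286
P(Wq > t) = ρ·e^{−(μ−λ)t} = 0.3286·e^{−0.4036}
= 0.3286·0.667926 = 0.219468

Final: 0.219468


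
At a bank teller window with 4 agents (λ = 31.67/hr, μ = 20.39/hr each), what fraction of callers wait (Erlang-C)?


a = λ/μ = 1.5532; ρ = a/4 = 0.3883
P₀ = 0.209188 (from M/M/c formula)
C(c,a) = [a^c/(c!(1−ρ))]·P₀ = [5.82000/(24·0.6117)]·0.209188
= 0.39644·0.209188 = 0.082930

Final: 0.082930


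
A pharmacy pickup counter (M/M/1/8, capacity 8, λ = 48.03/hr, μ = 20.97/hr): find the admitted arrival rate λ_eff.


ρ = 2.2904; P_K = (1−ρ)ρ^8/(1−ρ^9) = 0.563723
λ_eff = λ(1 − P_K) = 48.03·(1 − 0.563723) = 48.03·0.436277 = 20.9544 /hr

Final: 20.9544 /hr


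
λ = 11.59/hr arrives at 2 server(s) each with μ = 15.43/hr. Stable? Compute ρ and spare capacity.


Total capacity cμ = 2·15.43 = 30.86/hr
ρ = λ/(cμ) = 11.59/30.86 = 0.3756
Stable ⇔ ρ < 1: YES
Spare capacity = cμ − λ = 30.86 − 11.59 = 19.27/hr

Final: ρ = 0.3756; stable; margin = 19.27/hr


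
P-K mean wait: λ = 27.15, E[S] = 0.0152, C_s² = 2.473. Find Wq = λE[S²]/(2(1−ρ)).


ρ = λ·E[S] = 27.15·0.0152 = 0.4127
E[S²] = E[S]²(1+C_s²) = 0.0152²·(1+2.473) = 0.0008024
Wq = λ·E[S²]/(2(1−ρ)) = 27.15·0.0008024/(2·0.5873) = 0.01855 hr

Final: 0.01855 hr


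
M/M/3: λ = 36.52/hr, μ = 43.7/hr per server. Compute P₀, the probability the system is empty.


a = λ/μ = 36.52/43.7 = 0.8357; ρ = a/c = 0.2786
Σ_{k=0}^{2} a^k/k! (terms k=0..2) = 1.00000 + 0.83570 + 0.34920 = 2.18489
Tail: a^3/(3!(1−ρ)) = 0.58364/(6·0.7214) = 0.13483
P₀ = 1/(2.18489 + 0.13483) = 1/2.31973 = 0.431085

Final: 0.431085


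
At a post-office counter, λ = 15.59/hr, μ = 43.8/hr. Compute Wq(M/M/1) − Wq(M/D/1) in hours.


ρ = 15.59/43.8 = 0.3559
Wq(M/M/1) = ρ/(μ−λ) = 0.3559/28.21 = 0.01262 hr
Wq(M/D/1) = ρ/(2(μ−λ)) = 0.006309 hr
Savings = 0.01262 − 0.006309 = 0.006309 hr

Final: 0.006309 hr


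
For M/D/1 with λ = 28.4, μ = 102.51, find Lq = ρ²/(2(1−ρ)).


ρ = 28.4/102.51 = 0.2770
M/D/1: Lq = ρ²/(2(1−ρ)) = 0.07675/(2·0.7230) = 0.05308

Final: 0.05308


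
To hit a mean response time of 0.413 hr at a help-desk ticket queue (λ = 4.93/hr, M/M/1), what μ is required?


W = 1/(μ−λ) ⇒ μ − λ = 1/W = 1/0.413 = 2.4213
μ = λ + 1/W = 4.93 + 2.4213 = 7.3513 per hr

Final: 7.3513 /hr


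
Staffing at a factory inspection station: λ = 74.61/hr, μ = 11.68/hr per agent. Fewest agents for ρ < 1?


Stability requires cμ > λ ⇔ c > λ/μ.
λ/μ = 74.61/11.68 = 6.3878
Minimum integer c = ⌊6.3878⌋ + 1 = 7
Check: 7·11.68 = 81.76 > 74.61, while 6·11.68 = 70.08 ≤ 74.61

Final: 7 servers


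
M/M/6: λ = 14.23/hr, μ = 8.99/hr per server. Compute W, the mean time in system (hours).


a = 1.5829; ρ = 0.2638; P₀ = 0.205313
Lq = P₀·a^c·ρ/(c!(1−ρ)²) = 0.002183
Wq = Lq/λ = 0.002183/14.23 = 0.0001534 hr
W = Wq + 1/μ = 0.0001534 + 0.11123 = 0.11139 hr

Final: 0.11139 hr


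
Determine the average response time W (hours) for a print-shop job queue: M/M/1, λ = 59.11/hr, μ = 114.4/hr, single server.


W = 1/(μ−λ) = 1/(114.4 − 59.11) = 1/55.29 = 0.01809 hr

Final: 0.01809 hr


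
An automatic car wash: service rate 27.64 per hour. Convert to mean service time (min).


Mean service time = 1/μ = 1/27.64 hour = 0.03618 hour
In minutes: 0.03618 × 60 = 2.1708 min

Final: 2.1708 min


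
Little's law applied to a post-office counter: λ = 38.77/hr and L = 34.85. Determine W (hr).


W = L/λ = 34.85/38.77 = 0.8989 hr

Final: 0.8989 hr


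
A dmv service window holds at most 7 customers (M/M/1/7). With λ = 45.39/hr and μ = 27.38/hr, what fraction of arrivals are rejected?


ρ = λ/μ = 45.39/27.38 = 1.6578
P_K = (1−ρ)ρ^K/(1−ρ^(K+1)) = (-0.6578·34.410198)/(1 − 57.044518)
= -22.634319/-56.044518 = 0.403863

Final: 0.403863


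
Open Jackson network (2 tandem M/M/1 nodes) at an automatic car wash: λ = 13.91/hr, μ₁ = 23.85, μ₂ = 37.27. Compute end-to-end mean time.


Each node sees arrival rate λ = 13.91/hr (tandem ⇒ throughput preserved).
W₁ = 1/(μ₁−λ) = 1/(23.85−13.91) = 0.10060 hr
W₂ = 1/(μ₂−λ) = 1/(37.27−13.91) = 0.04281 hr
W_total = W₁ + W₂ = 0.10060 + 0.04281 = 0.14341 hr

Final: 0.14341 hr


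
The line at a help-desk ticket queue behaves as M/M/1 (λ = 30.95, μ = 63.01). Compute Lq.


ρ = 30.95/63.01 = 0.4912
Lq = ρ²/(1−ρ) = 0.2413/0.5088 = 0.4742

Final: 0.4742


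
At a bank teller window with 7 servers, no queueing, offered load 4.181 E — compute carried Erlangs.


B(7,4.181) = 0.072251 (Erlang-B)
Carried load = a(1 − B) = 4.181·(1 − 0.072251) = 4.181·0.927749 = 3.8789 E

Final: 3.8789 Erlangs


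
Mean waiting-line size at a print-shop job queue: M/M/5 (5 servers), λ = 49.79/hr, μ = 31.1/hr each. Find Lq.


a = λ/μ = 1.6010; ρ = a/5 = 0.3202
P₀ = 0.201245
Lq = P₀·a^c·ρ / (c!·(1−ρ)²) = 0.201245·10.51741·0.3202/(120·0.46214)
= 0.01222

Final: 0.01222


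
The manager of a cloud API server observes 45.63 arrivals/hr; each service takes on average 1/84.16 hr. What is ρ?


ρ = λ/μ = 45.63/84.16 = 0.5422

Final: 0.5422


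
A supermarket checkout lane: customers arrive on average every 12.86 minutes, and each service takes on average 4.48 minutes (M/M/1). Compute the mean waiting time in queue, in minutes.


λ = 60/12.86 = 4.6656 /hr
μ = 60/4.48 = 13.3929 /hr
ρ = λ/μ = 4.6656/13.3929 = 0.3484
Wq = ρ/(μ−λ) = 0.3484/(13.3929−4.6656) = 0.03992 hr
In minutes: 0.03992·60 = 2.395 min

Final: 2.395 min


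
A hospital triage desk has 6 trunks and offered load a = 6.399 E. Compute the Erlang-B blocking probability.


B(c,a) = (a^c/c!) / Σ_{k=0}^{c} a^k/k!
a^6/6! = 95.354274
Σ terms (k=0..6): 1.00000 + 6.39900 + 20.47360 + 43.67019 + 69.86139 + 89.40860 + 95.35427 = 326.167053
B = 95.354274/326.167053 = 0.292348

Final: 0.292348


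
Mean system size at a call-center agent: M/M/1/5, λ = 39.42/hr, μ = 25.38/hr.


ρ = 39.42/25.38 = 1.5532
L = ρ[1 − (K+1)ρ^K + Kρ^(K+1)] / [(1−ρ)(1−ρ^(K+1))]
Numerator: 1.5532·(1 − 6·9.039096 + 5·14.039447) = 26.346258
Denominator: (-0.5532)·(-13.039447) = 7.213311
L = 26.346258/7.213311 = 3.6524

Final: 3.6524


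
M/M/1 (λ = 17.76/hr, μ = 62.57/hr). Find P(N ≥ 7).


ρ = 17.76/62.57 = 0.2838
P(N ≥ n) = ρ^n = 0.2838^7 = 0.0001484

Final: 0.0001484


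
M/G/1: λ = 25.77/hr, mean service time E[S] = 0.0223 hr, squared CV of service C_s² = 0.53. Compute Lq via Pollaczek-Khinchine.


ρ = λ·E[S] = 25.77·0.0223 = 0.5747
Lq = ρ²(1+C_s²)/(2(1−ρ)) = 0.3302·(1+0.53)/(2·0.4253)
= 0.3302·1.5300/0.8507 = 0.59398

Final: 0.59398


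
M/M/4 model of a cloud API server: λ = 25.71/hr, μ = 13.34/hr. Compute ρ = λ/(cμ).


ρ = λ/(cμ) = 25.71/(4·13.34) = 25.71/53.36 = 0.4818

Final: 0.4818


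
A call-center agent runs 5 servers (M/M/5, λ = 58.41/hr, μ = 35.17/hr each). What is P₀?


a = λ/μ = 58.41/35.17 = 1.6608; ρ = a/c = 0.3322
Σ_{k=0}^{4} a^k/k! (terms k=0..4) = 1.00000 + 1.66079 + 1.37911 + 0.76347 + 0.31699 = 5.12037
Tail: a^5/(5!(1−ρ)) = 12.63497/(120·0.6678) = 0.15766
P₀ = 1/(5.12037 + 0.15766) = 1/5.27803 = 0.189465

Final: 0.189465


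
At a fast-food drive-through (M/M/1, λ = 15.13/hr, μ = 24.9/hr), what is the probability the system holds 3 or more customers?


ρ = 15.13/24.9 = 0.6076
P(N ≥ n) = ρ^n = 0.6076^3 = 0.224346

Final: 0.224346


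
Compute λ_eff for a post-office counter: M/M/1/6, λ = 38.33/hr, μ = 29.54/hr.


ρ = 1.2976; P_K = (1−ρ)ρ^6/(1−ρ^7) = 0.273485
λ_eff = λ(1 − P_K) = 38.33·(1 − 0.273485) = 38.33·0.726515 = 27.8473 /hr

Final: 27.8473 /hr


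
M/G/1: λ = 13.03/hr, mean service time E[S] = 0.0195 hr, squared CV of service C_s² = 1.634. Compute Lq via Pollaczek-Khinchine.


ρ = λ·E[S] = 13.03·0.0195 = 0.2541
Lq = ρ²(1+C_s²)/(2(1−ρ)) = 0.06456·(1+1.634)/(2·0.7459)
= 0.06456·2.6340/1.4918 = 0.11399

Final: 0.11399


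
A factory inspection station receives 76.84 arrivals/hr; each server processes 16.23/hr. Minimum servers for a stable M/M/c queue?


Stability requires cμ > λ ⇔ c > λ/μ.
λ/μ = 76.84/16.23 = 4.7344
Minimum integer c = ⌊4.7344⌋ + 1 = 5
Check: 5·16.23 = 81.15 > 76.84, while 4·16.23 = 64.92 ≤ 76.84

Final: 5 servers


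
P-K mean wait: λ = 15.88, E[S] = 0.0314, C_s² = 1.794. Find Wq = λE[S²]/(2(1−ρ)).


ρ = λ·E[S] = 15.88·0.0314 = 0.4986
E[S²] = E[S]²(1+C_s²) = 0.0314²·(1+1.794) = 0.002755
Wq = λ·E[S²]/(2(1−ρ)) = 15.88·0.002755/(2·0.5014) = 0.04363 hr

Final: 0.04363 hr


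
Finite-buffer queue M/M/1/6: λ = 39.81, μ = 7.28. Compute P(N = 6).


ρ = λ/μ = 39.81/7.28 = 5.4684
P_K = (1−ρ)ρ^K/(1−ρ^(K+1)) = (-4.4684·26740.208524)/(1 − 146226.332600)
= -119486.124077/-146225.332600 = 0.817137

Final: 0.817137


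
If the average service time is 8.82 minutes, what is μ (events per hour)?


μ = 1/(service time) in consistent units.
1 hour = 60 min, so μ = 60/8.82 = 6.8027 per hour

Final: 6.8027 /hr


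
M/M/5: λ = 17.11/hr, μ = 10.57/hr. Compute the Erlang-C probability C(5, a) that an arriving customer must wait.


a = λ/μ = 1.6187; ρ = a/5 = 0.3237
P₀ = 0.197674 (from M/M/c formula)
C(c,a) = [a^c/(c!(1−ρ))]·P₀ = [11.11412/(120·0.6763)]·0.197674
= 0.13696·0.197674 = 0.027073

Final: 0.027073


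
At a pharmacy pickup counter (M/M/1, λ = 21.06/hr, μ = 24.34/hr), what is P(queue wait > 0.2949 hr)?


ρ = 21.06/24.34 = 0.8652
P(Wq > t) = ρ·e^{−(μ−λ)t} = 0.8652·e^{−0.9673}
= 0.8652·0.380119 = 0.328895

Final: 0.328895


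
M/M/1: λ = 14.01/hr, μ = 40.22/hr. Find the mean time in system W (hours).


W = 1/(μ−λ) = 1/(40.22 − 14.01) = 1/26.21 = 0.03815 hr

Final: 0.03815 hr


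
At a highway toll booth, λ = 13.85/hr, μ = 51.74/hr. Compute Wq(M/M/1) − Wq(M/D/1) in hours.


ρ = 13.85/51.74 = 0.2677
Wq(M/M/1) = ρ/(μ−λ) = 0.2677/37.89 = 0.007065 hr
Wq(M/D/1) = ρ/(2(μ−λ)) = 0.003532 hr
Savings = 0.007065 − 0.003532 = 0.003532 hr

Final: 0.003532 hr


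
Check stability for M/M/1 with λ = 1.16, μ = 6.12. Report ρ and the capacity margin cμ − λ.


Total capacity cμ = 1·6.12 = 6.12/hr
ρ = λ/(cμ) = 1.16/6.12 = 0.1895
Stable ⇔ ρ < 1: YES
Spare capacity = cμ − λ = 6.12 − 1.16 = 4.96/hr

Final: ρ = 0.1895; stable; margin = 4.96/hr


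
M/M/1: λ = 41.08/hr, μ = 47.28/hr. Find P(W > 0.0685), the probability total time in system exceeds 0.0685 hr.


W ~ Exponential(μ−λ) for M/M/1.
μ − λ = 47.28 − 41.08 = 6.2000
P(W > t) = e^{−(μ−λ)t} = e^{−0.4247} = 0.653966

Final: 0.653966


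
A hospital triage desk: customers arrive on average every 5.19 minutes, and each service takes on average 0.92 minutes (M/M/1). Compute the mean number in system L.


λ = 60/5.19 = 11.5607 /hr
μ = 60/0.92 = 65.2174 /hr
ρ = λ/μ = 11.5607/65.2174 = 0.1773
L = ρ/(1−ρ) = 0.1773/0.8227 = 0.2155

Final: 0.2155


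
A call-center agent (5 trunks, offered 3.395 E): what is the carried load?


B(5,3.395) = 0.144705 (Erlang-B)
Carried load = a(1 − B) = 3.395·(1 − 0.144705) = 3.395·0.855295 = 2.9037 E

Final: 2.9037 Erlangs


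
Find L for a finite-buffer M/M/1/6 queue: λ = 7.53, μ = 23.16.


ρ = 7.53/23.16 = 0.3251
L = ρ[1 − (K+1)ρ^K + Kρ^(K+1)] / [(1−ρ)(1−ρ^(K+1))]
Numerator: 0.3251·(1 − 7·0.001181 + 6·0.0003841) = 0.323190
Denominator: (0.6749)·(0.999616) = 0.674611
L = 0.323190/0.674611 = 0.4791

Final: 0.4791


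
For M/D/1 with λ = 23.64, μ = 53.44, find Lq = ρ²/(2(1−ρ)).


ρ = 23.64/53.44 = 0.4424
M/D/1: Lq = ρ²/(2(1−ρ)) = 0.1957/(2·0.5576) = 0.17546

Final: 0.17546


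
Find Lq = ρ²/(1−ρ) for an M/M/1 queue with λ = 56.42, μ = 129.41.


ρ = 56.42/129.41 = 0.4360
Lq = ρ²/(1−ρ) = 0.1901/0.5640 = 0.3370

Final: 0.3370


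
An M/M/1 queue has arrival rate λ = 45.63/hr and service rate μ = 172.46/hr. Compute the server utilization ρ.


ρ = λ/μ = 45.63/172.46 = 0.2646

Final: 0.2646


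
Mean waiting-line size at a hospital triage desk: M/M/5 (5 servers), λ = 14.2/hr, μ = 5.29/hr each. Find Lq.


a = λ/μ = 2.6843; ρ = a/5 = 0.5369
P₀ = 0.065869
Lq = P₀·a^c·ρ / (c!·(1−ρ)²) = 0.065869·139.36809·0.5369/(120·0.21450)
= 0.19147

Final: 0.19147


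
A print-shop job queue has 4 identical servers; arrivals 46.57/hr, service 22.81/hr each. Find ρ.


ρ = λ/(cμ) = 46.57/(4·22.81) = 46.57/91.24 = 0.5104

Final: 0.5104


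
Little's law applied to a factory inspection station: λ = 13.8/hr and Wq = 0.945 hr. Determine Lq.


Lq = λWq = 13.8·0.945 = 13.0410

Final: 13.0410


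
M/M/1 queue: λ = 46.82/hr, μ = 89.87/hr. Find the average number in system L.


ρ = λ/μ = 46.82/89.87 = 0.5210
L = ρ/(1−ρ) = 0.5210/(1 − 0.5210) = 0.5210/0.4790 = 1.0876

Final: 1.0876


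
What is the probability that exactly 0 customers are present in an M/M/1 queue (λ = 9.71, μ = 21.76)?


ρ = 9.71/21.76 = 0.4462
P_n = (1−ρ)·ρ^n = (1 − 0.4462)·0.4462^0 = 0.5538·1.000000 = 0.553768

Final: 0.553768


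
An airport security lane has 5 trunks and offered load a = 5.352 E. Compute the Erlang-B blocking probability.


B(c,a) = (a^c/c!) / Σ_{k=0}^{c} a^k/k!
a^5/5! = 36.593106
Σ terms (k=0..5): 1.00000 + 5.35200 + 14.32195 + 25.55036 + 34.18638 + 36.59311 = 117.003806
B = 36.593106/117.003806 = 0.312751

Final: 0.312751


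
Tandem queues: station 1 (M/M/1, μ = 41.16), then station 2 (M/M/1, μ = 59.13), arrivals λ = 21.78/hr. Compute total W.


Each node sees arrival rate λ = 21.78/hr (tandem ⇒ throughput preserved).
W₁ = 1/(μ₁−λ) = 1/(41.16−21.78) = 0.05160 hr
W₂ = 1/(μ₂−λ) = 1/(59.13−21.78) = 0.02677 hr
W_total = W₁ + W₂ = 0.05160 + 0.02677 = 0.07837 hr

Final: 0.07837 hr


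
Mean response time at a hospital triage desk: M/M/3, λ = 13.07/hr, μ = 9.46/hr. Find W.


a = 1.3816; ρ = 0.4605; P₀ = 0.240917
Lq = P₀·a^c·ρ/(c!(1−ρ)²) = 0.16757
Wq = Lq/λ = 0.16757/13.07 = 0.01282 hr
W = Wq + 1/μ = 0.01282 + 0.10571 = 0.11853 hr

Final: 0.11853 hr


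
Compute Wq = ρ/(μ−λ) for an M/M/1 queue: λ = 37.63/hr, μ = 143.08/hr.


ρ = 37.63/143.08 = 0.2630
Wq = ρ/(μ−λ) = 0.2630/(143.08 − 37.63) = 0.2630/105.45 = 0.002494 hr

Final: 0.002494 hr


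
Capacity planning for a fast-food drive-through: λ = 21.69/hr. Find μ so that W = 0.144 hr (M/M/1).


W = 1/(μ−λ) ⇒ μ − λ = 1/W = 1/0.144 = 6.9444
μ = λ + 1/W = 21.69 + 6.9444 = 28.6344 per hr

Final: 28.6344 /hr


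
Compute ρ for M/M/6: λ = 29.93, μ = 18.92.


ρ = λ/(cμ) = 29.93/(6·18.92) = 29.93/113.52 = 0.2637

Final: 0.2637


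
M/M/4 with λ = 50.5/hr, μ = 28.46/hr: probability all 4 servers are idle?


a = λ/μ = 50.5/28.46 = 1.7744; ρ = a/c = 0.4436
Σ_{k=0}^{3} a^k/k! (terms k=0..3) = 1.00000 + 1.77442 + 1.57428 + 0.93115 = 5.27985
Tail: a^4/(4!(1−ρ)) = 9.91348/(24·0.5564) = 0.74239
P₀ = 1/(5.27985 + 0.74239) = 1/6.02224 = 0.166051

Final: 0.166051


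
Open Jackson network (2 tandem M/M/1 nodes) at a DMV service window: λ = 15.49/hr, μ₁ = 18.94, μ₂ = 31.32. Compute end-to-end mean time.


Each node sees arrival rate λ = 15.49/hr (tandem ⇒ throughput preserved).
W₁ = 1/(μ₁−λ) = 1/(18.94−15.49) = 0.28986 hr
W₂ = 1/(μ₂−λ) = 1/(31.32−15.49) = 0.06317 hr
W_total = W₁ + W₂ = 0.28986 + 0.06317 = 0.35303 hr

Final: 0.35303 hr


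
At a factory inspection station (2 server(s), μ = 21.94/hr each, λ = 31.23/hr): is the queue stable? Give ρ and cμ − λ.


Total capacity cμ = 2·21.94 = 43.88/hr
ρ = λ/(cμ) = 31.23/43.88 = 0.7117
Stable ⇔ ρ < 1: YES
Spare capacity = cμ − λ = 43.88 − 31.23 = 12.65/hr

Final: ρ = 0.7117; stable; margin = 12.65/hr


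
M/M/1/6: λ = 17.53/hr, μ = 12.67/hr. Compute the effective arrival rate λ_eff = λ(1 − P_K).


ρ = 1.3836; P_K = (1−ρ)ρ^6/(1−ρ^7) = 0.309084
λ_eff = λ(1 − P_K) = 17.53·(1 − 0.309084) = 17.53·0.690916 = 12.1118 /hr

Final: 12.1118 /hr


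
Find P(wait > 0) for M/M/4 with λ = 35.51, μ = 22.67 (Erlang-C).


a = λ/μ = 1.5664; ρ = a/4 = 0.3916
P₀ = 0.206356 (from M/M/c formula)
C(c,a) = [a^c/(c!(1−ρ))]·P₀ = [6.02000/(24·0.6084)]·0.206356
= 0.41228·0.206356 = 0.085077

Final: 0.085077


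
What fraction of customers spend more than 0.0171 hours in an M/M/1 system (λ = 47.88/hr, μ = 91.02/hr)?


W ~ Exponential(μ−λ) for M/M/1.
μ − λ = 91.02 − 47.88 = 43.1400
P(W > t) = e^{−(μ−λ)t} = e^{−0.7377} = 0.478215

Final: 0.478215


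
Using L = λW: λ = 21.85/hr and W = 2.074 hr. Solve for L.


L = λW = 21.85·2.074 = 45.3169

Final: 45.3169


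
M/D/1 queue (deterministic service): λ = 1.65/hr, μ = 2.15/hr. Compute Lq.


ρ = 1.65/2.15 = 0.7674
M/D/1: Lq = ρ²/(2(1−ρ)) = 0.5890/(2·0.2326) = 1.26628

Final: 1.26628


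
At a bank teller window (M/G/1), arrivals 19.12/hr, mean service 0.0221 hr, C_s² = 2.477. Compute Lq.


ρ = λ·E[S] = 19.12·0.0221 = 0.4226
Lq = ρ²(1+C_s²)/(2(1−ρ)) = 0.1786·(1+2.477)/(2·0.5774)
= 0.1786·3.4770/1.1549 = 0.53755

Final: 0.53755


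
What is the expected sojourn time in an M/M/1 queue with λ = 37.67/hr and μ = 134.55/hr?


W = 1/(μ−λ) = 1/(134.55 − 37.67) = 1/96.88 = 0.01032 hr

Final: 0.01032 hr


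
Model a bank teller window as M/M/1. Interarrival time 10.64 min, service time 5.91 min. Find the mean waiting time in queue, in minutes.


λ = 60/10.64 = 5.6391 /hr
μ = 60/5.91 = 10.1523 /hr
ρ = λ/μ = 5.6391/10.1523 = 0.5555
Wq = ρ/(μ−λ) = 0.5555/(10.1523−5.6391) = 0.12307 hr
In minutes: 0.12307·60 = 7.384 min

Final: 7.384 min


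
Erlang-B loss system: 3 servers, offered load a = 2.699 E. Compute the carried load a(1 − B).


B(3,2.699) = 0.308609 (Erlang-B)
Carried load = a(1 − B) = 2.699·(1 − 0.308609) = 2.699·0.691391 = 1.8661 E

Final: 1.8661 Erlangs


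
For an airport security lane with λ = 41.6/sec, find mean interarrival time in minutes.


Mean interarrival time = 1/λ = 1/41.6 second = 0.02404 second
In minutes: 0.02404 × 0.0166667 = 0.0004006 min

Final: 0.0004006 min


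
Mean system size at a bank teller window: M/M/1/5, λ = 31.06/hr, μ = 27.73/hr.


ρ = 31.06/27.73 = 1.1201
L = ρ[1 − (K+1)ρ^K + Kρ^(K+1)] / [(1−ρ)(1−ρ^(K+1))]
Numerator: 1.1201·(1 − 6·1.763023 + 5·1.974738) = 0.331046
Denominator: (-0.1201)·(-0.974738) = 0.117053
L = 0.331046/0.117053 = 2.8282

Final: 2.8282


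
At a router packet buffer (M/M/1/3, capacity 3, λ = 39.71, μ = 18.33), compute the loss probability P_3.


ρ = λ/μ = 39.71/18.33 = 2.1664
P_K = (1−ρ)ρ^K/(1−ρ^(K+1)) = (-1.1664·10.167455)/(1 − 22.026713)
= -11.859258/-21.026713 = 0.564009

Final: 0.564009


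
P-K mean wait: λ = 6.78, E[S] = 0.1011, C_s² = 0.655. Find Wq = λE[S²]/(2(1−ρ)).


ρ = λ·E[S] = 6.78·0.1011 = 0.6855
E[S²] = E[S]²(1+C_s²) = 0.1011²·(1+0.655) = 0.016916
Wq = λ·E[S²]/(2(1−ρ)) = 6.78·0.016916/(2·0.3145) = 0.18231 hr

Final: 0.18231 hr


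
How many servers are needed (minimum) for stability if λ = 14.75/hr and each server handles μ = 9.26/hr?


Stability requires cμ > λ ⇔ c > λ/μ.
λ/μ = 14.75/9.26 = 1.5929
Minimum integer c = ⌊1.5929⌋ + 1 = 2
Check: 2·9.26 = 18.52 > 14.75, while 1·9.26 = 9.26 ≤ 14.75

Final: 2 servers


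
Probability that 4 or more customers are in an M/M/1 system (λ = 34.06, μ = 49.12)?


ρ = 34.06/49.12 = 0.6934
P(N ≥ n) = ρ^n = 0.6934^4 = 0.231177

Final: 0.231177


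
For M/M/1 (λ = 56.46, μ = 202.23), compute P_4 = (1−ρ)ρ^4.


ρ = 56.46/202.23 = 0.2792
P_n = (1−ρ)·ρ^n = (1 − 0.2792)·0.2792^4 = 0.7208·0.006075 = 0.004379

Final: 0.004379


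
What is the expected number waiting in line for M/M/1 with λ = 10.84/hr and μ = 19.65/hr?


ρ = 10.84/19.65 = 0.5517
Lq = ρ²/(1−ρ) = 0.3043/0.4483 = 0.6788

Final: 0.6788


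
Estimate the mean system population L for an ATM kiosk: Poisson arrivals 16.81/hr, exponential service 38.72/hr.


ρ = λ/μ = 16.81/38.72 = 0.4341
L = ρ/(1−ρ) = 0.4341/(1 − 0.4341) = 0.4341/0.5659 = 0.7672

Final: 0.7672


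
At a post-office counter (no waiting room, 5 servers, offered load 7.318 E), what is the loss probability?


B(c,a) = (a^c/c!) / Σ_{k=0}^{c} a^k/k!
a^5/5! = 174.896364
Σ terms (k=0..5): 1.00000 + 7.31800 + 26.77656 + 65.31696 + 119.49738 + 174.89636 = 394.805265
B = 174.896364/394.805265 = 0.442994

Final: 0.442994


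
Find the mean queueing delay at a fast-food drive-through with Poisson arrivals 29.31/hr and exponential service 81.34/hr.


ρ = 29.31/81.34 = 0.3603
Wq = ρ/(μ−λ) = 0.3603/(81.34 − 29.31) = 0.3603/52.03 = 0.006926 hr

Final: 0.006926 hr


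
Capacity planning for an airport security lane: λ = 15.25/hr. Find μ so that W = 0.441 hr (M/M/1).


W = 1/(μ−λ) ⇒ μ − λ = 1/W = 1/0.441 = 2.2676
μ = λ + 1/W = 15.25 + 2.2676 = 17.5176 per hr

Final: 17.5176 /hr


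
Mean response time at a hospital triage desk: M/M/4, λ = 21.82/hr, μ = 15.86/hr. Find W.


a = 1.3758; ρ = 0.3439; P₀ = 0.251021
Lq = P₀·a^c·ρ/(c!(1−ρ)²) = 0.02994
Wq = Lq/λ = 0.02994/21.82 = 0.001372 hr
W = Wq + 1/μ = 0.001372 + 0.06305 = 0.06442 hr

Final: 0.06442 hr


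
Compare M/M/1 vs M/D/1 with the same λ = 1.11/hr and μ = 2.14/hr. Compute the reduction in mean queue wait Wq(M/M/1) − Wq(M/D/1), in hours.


ρ = 1.11/2.14 = 0.5187
Wq(M/M/1) = ρ/(μ−λ) = 0.5187/1.03 = 0.50358 hr
Wq(M/D/1) = ρ/(2(μ−λ)) = 0.25179 hr
Savings = 0.50358 − 0.25179 = 0.25179 hr

Final: 0.25179 hr


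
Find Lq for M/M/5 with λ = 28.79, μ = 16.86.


a = λ/μ = 1.7076; ρ = a/5 = 0.3415
P₀ = 0.180721
Lq = P₀·a^c·ρ / (c!·(1−ρ)²) = 0.180721·14.51846·0.3415/(120·0.43360)
= 0.01722

Final: 0.01722


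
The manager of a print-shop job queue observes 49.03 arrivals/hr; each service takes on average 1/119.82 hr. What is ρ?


ρ = λ/μ = 49.03/119.82 = 0.4092

Final: 0.4092


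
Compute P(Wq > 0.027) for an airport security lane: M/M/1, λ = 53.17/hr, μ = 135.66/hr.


ρ = 53.17/135.66 = 0.3919
P(Wq > t) = ρ·e^{−(μ−λ)t} = 0.3919·e^{−2.2272}
= 0.3919·0.107827 = 0.042261

Final: 0.042261


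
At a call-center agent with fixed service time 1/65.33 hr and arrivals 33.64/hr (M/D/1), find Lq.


ρ = 33.64/65.33 = 0.5149
M/D/1: Lq = ρ²/(2(1−ρ)) = 0.2651/(2·0.4851) = 0.27330

Final: 0.27330


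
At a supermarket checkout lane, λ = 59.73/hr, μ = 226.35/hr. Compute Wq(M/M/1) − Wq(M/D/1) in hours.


ρ = 59.73/226.35 = 0.2639
Wq(M/M/1) = ρ/(μ−λ) = 0.2639/166.62 = 0.001584 hr
Wq(M/D/1) = ρ/(2(μ−λ)) = 0.0007919 hr
Savings = 0.001584 − 0.0007919 = 0.0007919 hr

Final: 0.0007919 hr


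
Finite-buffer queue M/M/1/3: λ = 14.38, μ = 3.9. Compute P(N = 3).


ρ = λ/μ = 14.38/3.9 = 3.6872
P_K = (1−ρ)ρ^K/(1−ρ^(K+1)) = (-2.6872·50.128284)/(1 − 184.831980)
= -134.703696/-183.831980 = 0.732754

Final: 0.732754


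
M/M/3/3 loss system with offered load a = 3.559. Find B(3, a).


B(c,a) = (a^c/c!) / Σ_{k=0}^{c} a^k/k!
a^3/3! = 7.513334
Σ terms (k=0..3): 1.00000 + 3.55900 + 6.33324 + 7.51333 = 18.405575
B = 7.513334/18.405575 = 0.408210

Final: 0.408210


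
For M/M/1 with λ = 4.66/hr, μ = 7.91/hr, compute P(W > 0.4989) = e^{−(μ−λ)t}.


W ~ Exponential(μ−λ) for M/M/1.
μ − λ = 7.91 − 4.66 = 3.2500
P(W > t) = e^{−(μ−λ)t} = e^{−1.6214} = 0.197617

Final: 0.197617


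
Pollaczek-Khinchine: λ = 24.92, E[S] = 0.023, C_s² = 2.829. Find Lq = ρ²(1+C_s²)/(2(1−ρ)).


ρ = λ·E[S] = 24.92·0.023 = 0.5732
Lq = ρ²(1+C_s²)/(2(1−ρ)) = 0.3285·(1+2.829)/(2·0.4268)
= 0.3285·3.8290/0.8537 = 1.47347

Final: 1.47347


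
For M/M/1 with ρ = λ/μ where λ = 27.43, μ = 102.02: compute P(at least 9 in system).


ρ = 27.43/102.02 = 0.2689
P(N ≥ n) = ρ^n = 0.2689^9 = 0.000007343

Final: 0.000007343


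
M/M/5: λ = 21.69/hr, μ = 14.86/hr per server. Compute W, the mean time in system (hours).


a = 1.4596; ρ = 0.2919; P₀ = 0.232005
Lq = P₀·a^c·ρ/(c!(1−ρ)²) = 0.007458
Wq = Lq/λ = 0.007458/21.69 = 0.0003439 hr
W = Wq + 1/μ = 0.0003439 + 0.06729 = 0.06764 hr

Final: 0.06764 hr


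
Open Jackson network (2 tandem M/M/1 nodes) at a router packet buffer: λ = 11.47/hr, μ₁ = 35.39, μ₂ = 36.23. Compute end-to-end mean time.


Each node sees arrival rate λ = 11.47/hr (tandem ⇒ throughput preserved).
W₁ = 1/(μ₁−λ) = 1/(35.39−11.47) = 0.04181 hr
W₂ = 1/(μ₂−λ) = 1/(36.23−11.47) = 0.04039 hr
W_total = W₁ + W₂ = 0.04181 + 0.04039 = 0.08219 hr

Final: 0.08219 hr


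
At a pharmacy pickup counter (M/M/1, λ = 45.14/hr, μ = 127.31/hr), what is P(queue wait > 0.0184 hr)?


ρ = 45.14/127.31 = 0.3546
P(Wq > t) = ρ·e^{−(μ−λ)t} = 0.3546·e^{−1.5119}
= 0.3546·0.220484 = 0.078177

Final: 0.078177


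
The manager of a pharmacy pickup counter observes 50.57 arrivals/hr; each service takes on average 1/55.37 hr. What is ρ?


ρ = λ/μ = 50.57/55.37 = 0.9133

Final: 0.9133


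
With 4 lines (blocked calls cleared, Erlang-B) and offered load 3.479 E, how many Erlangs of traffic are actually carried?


B(4,3.479) = 0.258064 (Erlang-B)
Carried load = a(1 − B) = 3.479·(1 − 0.258064) = 3.479·0.741936 = 2.5812 E

Final: 2.5812 Erlangs


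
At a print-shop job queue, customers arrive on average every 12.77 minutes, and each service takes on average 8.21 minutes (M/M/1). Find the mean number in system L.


λ = 60/12.77 = 4.6985 /hr
μ = 60/8.21 = 7.3082 /hr
ρ = λ/μ = 4.6985/7.3082 = 0.6429
L = ρ/(1−ρ) = 0.6429/0.3571 = 1.8004

Final: 1.8004


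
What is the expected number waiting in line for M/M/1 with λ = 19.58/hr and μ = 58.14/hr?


ρ = 19.58/58.14 = 0.3368
Lq = ρ²/(1−ρ) = 0.1134/0.6632 = 0.1710

Final: 0.1710


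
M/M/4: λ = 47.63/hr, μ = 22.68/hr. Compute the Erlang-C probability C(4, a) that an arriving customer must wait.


a = λ/μ = 2.1001; ρ = a/4 = 0.5250
P₀ = 0.116887 (from M/M/c formula)
C(c,a) = [a^c/(c!(1−ρ))]·P₀ = [19.45137/(24·0.4750)]·0.116887
= 1.70634·0.116887 = 0.199448

Final: 0.199448


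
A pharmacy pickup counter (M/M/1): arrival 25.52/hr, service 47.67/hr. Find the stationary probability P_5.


ρ = 25.52/47.67 = 0.5353
P_n = (1−ρ)·ρ^n = (1 − 0.5353)·0.5353^5 = 0.4647·0.043972 = 0.020432

Final: 0.020432


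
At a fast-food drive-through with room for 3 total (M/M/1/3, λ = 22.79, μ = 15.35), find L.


ρ = 22.79/15.35 = 1.4847
L = ρ[1 − (K+1)ρ^K + Kρ^(K+1)] / [(1−ρ)(1−ρ^(K+1))]
Numerator: 1.4847·(1 − 4·3.272712 + 3·4.858965) = 3.691009
Denominator: (-0.4847)·(-3.858965) = 1.870404
L = 3.691009/1.870404 = 1.9734

Final: 1.9734


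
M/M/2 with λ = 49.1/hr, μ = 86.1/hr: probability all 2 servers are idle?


a = λ/μ = 49.1/86.1 = 0.5703; ρ = a/c = 0.2851
Σ_{k=0}^{1} a^k/k! (terms k=0..1) = 1.00000 + 0.57027 = 1.57027
Tail: a^2/(2!(1−ρ)) = 0.32520/(2·0.7149) = 0.22746
P₀ = 1/(1.57027 + 0.22746) = 1/1.79773 = 0.556258

Final: 0.556258


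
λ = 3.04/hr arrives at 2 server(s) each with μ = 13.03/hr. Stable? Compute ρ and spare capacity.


Total capacity cμ = 2·13.03 = 26.06/hr
ρ = λ/(cμ) = 3.04/26.06 = 0.1167
Stable ⇔ ρ < 1: YES
Spare capacity = cμ − λ = 26.06 − 3.04 = 23.02/hr

Final: ρ = 0.1167; stable; margin = 23.02/hr


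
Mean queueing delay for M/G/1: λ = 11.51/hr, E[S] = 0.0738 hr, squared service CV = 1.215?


ρ = λ·E[S] = 11.51·0.0738 = 0.8494
E[S²] = E[S]²(1+C_s²) = 0.0738²·(1+1.215) = 0.012064
Wq = λ·E[S²]/(2(1−ρ)) = 11.51·0.012064/(2·0.1506) = 0.46112 hr

Final: 0.46112 hr


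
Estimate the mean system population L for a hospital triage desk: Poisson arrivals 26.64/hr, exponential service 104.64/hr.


ρ = λ/μ = 26.64/104.64 = 0.2546
L = ρ/(1−ρ) = 0.2546/(1 − 0.2546) = 0.2546/0.7454 = 0.3415

Final: 0.3415


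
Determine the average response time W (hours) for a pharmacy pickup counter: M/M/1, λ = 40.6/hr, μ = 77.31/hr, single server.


W = 1/(μ−λ) = 1/(77.31 − 40.6) = 1/36.71 = 0.02724 hr

Final: 0.02724 hr


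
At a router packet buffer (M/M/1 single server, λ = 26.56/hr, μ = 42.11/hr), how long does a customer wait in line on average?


ρ = 26.56/42.11 = 0.6307
Wq = ρ/(μ−λ) = 0.6307/(42.11 − 26.56) = 0.6307/15.55 = 0.04056 hr

Final: 0.04056 hr


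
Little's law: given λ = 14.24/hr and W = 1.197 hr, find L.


L = λW = 14.24·1.197 = 17.0453

Final: 17.0453


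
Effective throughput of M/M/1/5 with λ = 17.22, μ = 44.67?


ρ = 0.3855; P_K = (1−ρ)ρ^5/(1−ρ^6) = 0.005249
λ_eff = λ(1 − P_K) = 17.22·(1 − 0.005249) = 17.22·0.994751 = 17.1296 /hr

Final: 17.1296 /hr


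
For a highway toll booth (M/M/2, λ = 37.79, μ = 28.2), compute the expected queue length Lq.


a = λ/μ = 1.3401; ρ = a/2 = 0.6700
P₀ = 0.197579
Lq = P₀·a^c·ρ / (c!·(1−ρ)²) = 0.197579·1.79579·0.6700/(2·0.10888)
= 1.09177

Final: 1.09177


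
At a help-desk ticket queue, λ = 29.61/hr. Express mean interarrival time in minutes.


Mean interarrival time = 1/λ = 1/29.61 hour = 0.03377 hour
In minutes: 0.03377 × 60 = 2.0263 min

Final: 2.0263 min


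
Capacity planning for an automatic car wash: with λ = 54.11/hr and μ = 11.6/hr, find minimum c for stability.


Stability requires cμ > λ ⇔ c > λ/μ.
λ/μ = 54.11/11.6 = 4.6647
Minimum integer c = ⌊4.6647⌋ + 1 = 5
Check: 5·11.6 = 58.00 > 54.11, while 4·11.6 = 46.40 ≤ 54.11

Final: 5 servers


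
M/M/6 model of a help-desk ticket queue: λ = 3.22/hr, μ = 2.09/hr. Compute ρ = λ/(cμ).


ρ = λ/(cμ) = 3.22/(6·2.09) = 3.22/12.54 = 0.2568

Final: 0.2568


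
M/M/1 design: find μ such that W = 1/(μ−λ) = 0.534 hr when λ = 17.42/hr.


W = 1/(μ−λ) ⇒ μ − λ = 1/W = 1/0.534 = 1.8727
μ = λ + 1/W = 17.42 + 1.8727 = 19.2927 per hr

Final: 19.2927 /hr


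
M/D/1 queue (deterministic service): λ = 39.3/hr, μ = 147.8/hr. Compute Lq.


ρ = 39.3/147.8 = 0.2659
M/D/1: Lq = ρ²/(2(1−ρ)) = 0.07070/(2·0.7341) = 0.04816

Final: 0.04816


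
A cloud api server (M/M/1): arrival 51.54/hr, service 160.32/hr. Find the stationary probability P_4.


ρ = 51.54/160.32 = 0.3215
P_n = (1−ρ)·ρ^n = (1 − 0.3215)·0.3215^4 = 0.6785·0.010681 = 0.007247

Final: 0.007247


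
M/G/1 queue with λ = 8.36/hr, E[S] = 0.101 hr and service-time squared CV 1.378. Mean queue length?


ρ = λ·E[S] = 8.36·0.101 = 0.8444
Lq = ρ²(1+C_s²)/(2(1−ρ)) = 0.7129·(1+1.378)/(2·0.1556)
= 0.7129·2.3780/0.3113 = 5.44648

Final: 5.44648


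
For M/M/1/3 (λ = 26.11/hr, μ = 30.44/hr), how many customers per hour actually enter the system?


ρ = 0.8578; P_K = (1−ρ)ρ^3/(1−ρ^4) = 0.195710
λ_eff = λ(1 − P_K) = 26.11·(1 − 0.195710) = 26.11·0.804290 = 21.0000 /hr

Final: 21.0000 /hr


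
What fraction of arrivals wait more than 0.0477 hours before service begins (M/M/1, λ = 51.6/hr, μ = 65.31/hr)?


ρ = 51.6/65.31 = 0.7901
P(Wq > t) = ρ·e^{−(μ−λ)t} = 0.7901·e^{−0.6540}
= 0.7901·0.519979 = 0.410824

Final: 0.410824


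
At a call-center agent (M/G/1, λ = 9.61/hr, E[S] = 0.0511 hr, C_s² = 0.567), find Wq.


ρ = λ·E[S] = 9.61·0.0511 = 0.4911
E[S²] = E[S]²(1+C_s²) = 0.0511²·(1+0.567) = 0.004092
Wq = λ·E[S²]/(2(1−ρ)) = 9.61·0.004092/(2·0.5089) = 0.03863 hr

Final: 0.03863 hr


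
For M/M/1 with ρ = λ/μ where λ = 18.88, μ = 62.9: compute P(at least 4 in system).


ρ = 18.88/62.9 = 0.3002
P(N ≥ n) = ρ^n = 0.3002^4 = 0.008117

Final: 0.008117


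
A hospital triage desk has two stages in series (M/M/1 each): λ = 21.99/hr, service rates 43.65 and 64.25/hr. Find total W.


Each node sees arrival rate λ = 21.99/hr (tandem ⇒ throughput preserved).
W₁ = 1/(μ₁−λ) = 1/(43.65−21.99) = 0.04617 hr
W₂ = 1/(μ₂−λ) = 1/(64.25−21.99) = 0.02366 hr
W_total = W₁ + W₂ = 0.04617 + 0.02366 = 0.06983 hr

Final: 0.06983 hr


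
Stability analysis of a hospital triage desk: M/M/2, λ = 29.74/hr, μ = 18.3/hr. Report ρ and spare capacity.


Total capacity cμ = 2·18.3 = 36.60/hr
ρ = λ/(cμ) = 29.74/36.60 = 0.8126
Stable ⇔ ρ < 1: YES
Spare capacity = cμ − λ = 36.60 − 29.74 = 6.86/hr

Final: ρ = 0.8126; stable; margin = 6.86/hr


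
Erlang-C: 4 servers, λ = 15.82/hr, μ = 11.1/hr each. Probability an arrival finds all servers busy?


a = λ/μ = 1.4252; ρ = a/4 = 0.3563
P₀ = 0.238638 (from M/M/c formula)
C(c,a) = [a^c/(c!(1−ρ))]·P₀ = [4.12605/(24·0.6437)]·0.238638
= 0.26708·0.238638 = 0.063736

Final: 0.063736


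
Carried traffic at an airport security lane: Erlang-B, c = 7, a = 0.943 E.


B(7,0.943) = 0.00005124 (Erlang-B)
Carried load = a(1 − B) = 0.943·(1 − 0.00005124) = 0.943·0.999949 = 0.9430 E

Final: 0.9430 Erlangs


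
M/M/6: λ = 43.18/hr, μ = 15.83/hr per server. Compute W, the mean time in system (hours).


a = 2.7277; ρ = 0.4546; P₀ = 0.064747
Lq = P₀·a^c·ρ/(c!(1−ρ)²) = 0.05662
Wq = Lq/λ = 0.05662/43.18 = 0.001311 hr
W = Wq + 1/μ = 0.001311 + 0.06317 = 0.06448 hr

Final: 0.06448 hr


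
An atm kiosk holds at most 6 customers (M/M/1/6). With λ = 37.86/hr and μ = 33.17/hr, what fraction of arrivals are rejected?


ρ = λ/μ = 37.86/33.17 = 1.1414
P_K = (1−ρ)ρ^K/(1−ρ^(K+1)) = (-0.1414·2.211112)/(1 − 2.523748)
= -0.312635/-1.523748 = 0.205175

Final: 0.205175


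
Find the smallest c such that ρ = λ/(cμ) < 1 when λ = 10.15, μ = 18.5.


Stability requires cμ > λ ⇔ c > λ/μ.
λ/μ = 10.15/18.5 = 0.5486
Minimum integer c = ⌊0.5486⌋ + 1 = 1
Check: 1·18.5 = 18.50 > 10.15, while 0·18.5 = 0.00 ≤ 10.15

Final: 1 servers


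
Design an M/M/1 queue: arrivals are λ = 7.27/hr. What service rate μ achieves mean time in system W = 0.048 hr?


W = 1/(μ−λ) ⇒ μ − λ = 1/W = 1/0.048 = 20.8333
μ = λ + 1/W = 7.27 + 20.8333 = 28.1033 per hr

Final: 28.1033 /hr


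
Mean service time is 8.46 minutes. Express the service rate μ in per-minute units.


μ = 1/(service time) in consistent units.
1 minute = 1 min, so μ = 1/8.46 = 0.1182 per minute

Final: 0.1182 /min


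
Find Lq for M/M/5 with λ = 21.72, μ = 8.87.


a = λ/μ = 2.4487; ρ = a/5 = 0.4897
P₀ = 0.084532
Lq = P₀·a^c·ρ / (c!·(1−ρ)²) = 0.084532·88.04020·0.4897/(120·0.26036)
= 0.11666

Final: 0.11666


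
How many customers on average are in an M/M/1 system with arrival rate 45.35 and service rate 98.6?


ρ = λ/μ = 45.35/98.6 = 0.4599
L = ρ/(1−ρ) = 0.4599/(1 − 0.4599) = 0.4599/0.5401 = 0.8516

Final: 0.8516


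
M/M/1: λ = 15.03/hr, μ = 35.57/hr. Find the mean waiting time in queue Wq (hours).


ρ = 15.03/35.57 = 0.4225
Wq = ρ/(μ−λ) = 0.4225/(35.57 − 15.03) = 0.4225/20.54 = 0.02057 hr

Final: 0.02057 hr


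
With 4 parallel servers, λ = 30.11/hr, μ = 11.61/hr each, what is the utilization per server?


ρ = λ/(cμ) = 30.11/(4·11.61) = 30.11/46.44 = 0.6484

Final: 0.6484


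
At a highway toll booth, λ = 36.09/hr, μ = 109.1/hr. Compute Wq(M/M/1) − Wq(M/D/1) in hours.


ρ = 36.09/109.1 = 0.3308
Wq(M/M/1) = ρ/(μ−λ) = 0.3308/73.01 = 0.004531 hr
Wq(M/D/1) = ρ/(2(μ−λ)) = 0.002265 hr
Savings = 0.004531 − 0.002265 = 0.002265 hr

Final: 0.002265 hr


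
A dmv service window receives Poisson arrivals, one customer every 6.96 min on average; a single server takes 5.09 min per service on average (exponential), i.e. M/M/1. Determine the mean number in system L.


λ = 60/6.96 = 8.6207 /hr
μ = 60/5.09 = 11.7878 /hr
ρ = λ/μ = 8.6207/11.7878 = 0.7313
L = ρ/(1−ρ) = 0.7313/0.2687 = 2.7219

Final: 2.7219


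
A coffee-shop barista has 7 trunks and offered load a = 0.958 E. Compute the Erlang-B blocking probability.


B(c,a) = (a^c/c!) / Σ_{k=0}^{c} a^k/k!
a^7/7! = 0.0001469
Σ terms (k=0..7): 1.00000 + 0.95800 + 0.45888 + 0.14654 + 0.03510 + 0.006724 + 0.001074 + 0.0001469 = 2.606459
B = 0.0001469/2.606459 = 0.00005637

Final: 0.00005637


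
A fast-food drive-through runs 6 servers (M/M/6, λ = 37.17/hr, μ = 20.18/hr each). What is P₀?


a = λ/μ = 37.17/20.18 = 1.8419; ρ = a/c = 0.3070
Σ_{k=0}^{5} a^k/k! (terms k=0..5) = 1.00000 + 1.84192 + 1.69634 + 1.04151 + 0.47959 + 0.17668 = 6.23604
Tail: a^6/(6!(1−ρ)) = 39.05066/(720·0.6930) = 0.07826
P₀ = 1/(6.23604 + 0.07826) = 1/6.31430 = 0.158371

Final: 0.158371


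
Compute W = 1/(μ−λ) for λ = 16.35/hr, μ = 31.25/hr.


W = 1/(μ−λ) = 1/(31.25 − 16.35) = 1/14.90 = 0.06711 hr

Final: 0.06711 hr


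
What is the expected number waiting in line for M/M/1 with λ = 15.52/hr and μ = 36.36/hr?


ρ = 15.52/36.36 = 0.4268
Lq = ρ²/(1−ρ) = 0.1822/0.5732 = 0.3179

Final: 0.3179


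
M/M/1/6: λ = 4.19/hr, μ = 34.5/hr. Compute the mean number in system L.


ρ = 4.19/34.5 = 0.1214
L = ρ[1 − (K+1)ρ^K + Kρ^(K+1)] / [(1−ρ)(1−ρ^(K+1))]
Numerator: 0.1214·(1 − 7·0.000003209 + 6·0.0000003897) = 0.121447
Denominator: (0.8786)·(1.000000) = 0.878550
L = 0.121447/0.878550 = 0.1382

Final: 0.1382


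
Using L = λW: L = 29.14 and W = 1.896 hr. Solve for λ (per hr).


λ = L/W = 29.14/1.896 = 15.3692 /hr

Final: 15.3692 /hr


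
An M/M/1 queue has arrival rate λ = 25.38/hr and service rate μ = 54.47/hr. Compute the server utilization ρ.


ρ = λ/μ = 25.38/54.47 = 0.4659

Final: 0.4659


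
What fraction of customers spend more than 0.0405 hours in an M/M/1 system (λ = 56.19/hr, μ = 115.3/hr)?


W ~ Exponential(μ−λ) for M/M/1.
μ − λ = 115.3 − 56.19 = 59.1100
P(W > t) = e^{−(μ−λ)t} = e^{−2.3940} = 0.091268

Final: 0.091268


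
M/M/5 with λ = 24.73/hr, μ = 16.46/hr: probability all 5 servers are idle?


a = λ/μ = 24.73/16.46 = 1.5024; ρ = a/c = 0.3005
Σ_{k=0}^{4} a^k/k! (terms k=0..4) = 1.00000 + 1.50243 + 1.12865 + 0.56524 + 0.21231 = 4.40862
Tail: a^5/(5!(1−ρ)) = 7.65546/(120·0.6995) = 0.09120
P₀ = 1/(4.40862 + 0.09120) = 1/4.49982 = 0.222231

Final: 0.222231


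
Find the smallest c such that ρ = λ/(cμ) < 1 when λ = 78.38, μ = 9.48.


Stability requires cμ > λ ⇔ c > λ/μ.
λ/μ = 78.38/9.48 = 8.2679
Minimum integer c = ⌊8.2679⌋ + 1 = 9
Check: 9·9.48 = 85.32 > 78.38, while 8·9.48 = 75.84 ≤ 78.38

Final: 9 servers


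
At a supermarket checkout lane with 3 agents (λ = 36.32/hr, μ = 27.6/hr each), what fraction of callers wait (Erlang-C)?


a = λ/μ = 1.3159; ρ = a/3 = 0.4386
P₀ = 0.259176 (from M/M/c formula)
C(c,a) = [a^c/(c!(1−ρ))]·P₀ = [2.27882/(6·0.5614)]·0.259176
= 0.67659·0.259176 = 0.175355

Final: 0.175355
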